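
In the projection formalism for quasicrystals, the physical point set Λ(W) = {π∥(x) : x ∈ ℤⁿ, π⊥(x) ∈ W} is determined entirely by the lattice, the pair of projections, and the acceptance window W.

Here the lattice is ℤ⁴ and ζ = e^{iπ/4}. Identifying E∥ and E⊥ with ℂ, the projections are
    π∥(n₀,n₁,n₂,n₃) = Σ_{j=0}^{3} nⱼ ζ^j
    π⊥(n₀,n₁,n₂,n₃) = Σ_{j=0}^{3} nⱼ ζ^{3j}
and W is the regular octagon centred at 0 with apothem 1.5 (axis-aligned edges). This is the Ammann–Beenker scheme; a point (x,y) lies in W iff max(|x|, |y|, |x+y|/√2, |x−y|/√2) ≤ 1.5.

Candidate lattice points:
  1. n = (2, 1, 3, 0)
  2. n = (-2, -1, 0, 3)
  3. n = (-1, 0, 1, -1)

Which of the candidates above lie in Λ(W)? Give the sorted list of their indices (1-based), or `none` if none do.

none

Internal map: ζ^{3j} for j=0..3 gives (1,0), (−√2/2,√2/2), (0,−1), (√2/2,√2/2).
#1 (2, 1, 3, 0): internal (1.2929, -2.2929); octagon support 2.5355 vs apothem 1.5 → ∉ W
#2 (-2, -1, 0, 3): internal (0.8284, 1.4142); octagon support 1.5858 vs apothem 1.5 → ∉ W
#3 (-1, 0, 1, -1): internal (-1.7071, -1.7071); octagon support 2.4142 vs apothem 1.5 → ∉ W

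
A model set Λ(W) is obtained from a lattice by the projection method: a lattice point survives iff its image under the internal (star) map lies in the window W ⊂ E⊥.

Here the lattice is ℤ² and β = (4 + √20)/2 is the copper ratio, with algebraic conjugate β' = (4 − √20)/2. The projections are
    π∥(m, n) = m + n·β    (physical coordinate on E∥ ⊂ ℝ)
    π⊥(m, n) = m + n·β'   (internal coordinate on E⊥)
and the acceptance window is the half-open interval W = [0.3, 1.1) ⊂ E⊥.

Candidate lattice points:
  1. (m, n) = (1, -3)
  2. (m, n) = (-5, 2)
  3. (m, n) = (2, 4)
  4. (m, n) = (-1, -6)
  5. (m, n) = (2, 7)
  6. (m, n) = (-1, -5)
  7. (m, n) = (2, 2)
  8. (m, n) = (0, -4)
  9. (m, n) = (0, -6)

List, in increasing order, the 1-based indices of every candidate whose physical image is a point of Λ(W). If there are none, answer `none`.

3, 4, 5, 8

Compute β' = (4−√20)/2 = -0.236068, so π⊥(m,n) = m -0.236068·n.
candidate 1: (m,n)=(1,-3) → π∥ = 1-3·β ≈ -11.708204, π⊥ = 1-3·β' ≈ 1.708204 ∉ [0.3, 1.1) ⇒ out
candidate 2: (m,n)=(-5,2) → π∥ = -5+2·β ≈ 3.472136, π⊥ = -5+2·β' ≈ -5.472136 ∉ [0.3, 1.1) ⇒ out
candidate 3: (m,n)=(2,4) → π∥ = 2+4·β ≈ 18.944272, π⊥ = 2+4·β' ≈ 1.055728 ∈ [0.3, 1.1) ⇒ IN Λ
candidate 4: (m,n)=(-1,-6) → π∥ = -1-6·β ≈ -26.416408, π⊥ = -1-6·β' ≈ 0.416408 ∈ [0.3, 1.1) ⇒ IN Λ
candidate 5: (m,n)=(2,7) → π∥ = 2+7·β ≈ 31.652476, π⊥ = 2+7·β' ≈ 0.347524 ∈ [0.3, 1.1) ⇒ IN Λ
candidate 6: (m,n)=(-1,-5) → π∥ = -1-5·β ≈ -22.180340, π⊥ = -1-5·β' ≈ 0.180340 ∉ [0.3, 1.1) ⇒ out
candidate 7: (m,n)=(2,2) → π∥ = 2+2·β ≈ 10.472136, π⊥ = 2+2·β' ≈ 1.527864 ∉ [0.3, 1.1) ⇒ out
candidate 8: (m,n)=(0,-4) → π∥ = 0-4·β ≈ -16.944272, π⊥ = 0-4·β' ≈ 0.944272 ∈ [0.3, 1.1) ⇒ IN Λ
candidate 9: (m,n)=(0,-6) → π∥ = 0-6·β ≈ -25.416408, π⊥ = 0-6·β' ≈ 1.416408 ∉ [0.3, 1.1) ⇒ out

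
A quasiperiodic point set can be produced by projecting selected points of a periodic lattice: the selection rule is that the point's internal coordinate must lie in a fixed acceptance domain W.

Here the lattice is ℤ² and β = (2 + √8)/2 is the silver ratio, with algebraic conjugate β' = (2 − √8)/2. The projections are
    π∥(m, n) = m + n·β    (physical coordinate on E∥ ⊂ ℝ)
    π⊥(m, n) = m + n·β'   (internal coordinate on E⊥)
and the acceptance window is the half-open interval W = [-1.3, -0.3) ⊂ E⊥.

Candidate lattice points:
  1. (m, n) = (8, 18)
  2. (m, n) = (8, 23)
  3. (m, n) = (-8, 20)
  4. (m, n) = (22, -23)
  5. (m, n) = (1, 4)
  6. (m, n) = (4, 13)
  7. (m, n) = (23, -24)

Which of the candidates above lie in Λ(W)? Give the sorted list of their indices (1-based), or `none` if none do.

5

Compute β' = (2−√8)/2 = -0.41421, so π⊥(m,n) = m -0.41421·n.
[1] lift (8,18): star map gives 0.54416; window check -1.3 ≤ 0.54416 < -0.3 is false → out
[2] lift (8,23): star map gives -1.52691; window check -1.3 ≤ -1.52691 < -0.3 is false → out
[3] lift (-8,20): star map gives -16.28427; window check -1.3 ≤ -16.28427 < -0.3 is false → out
[4] lift (22,-23): star map gives 31.52691; window check -1.3 ≤ 31.52691 < -0.3 is false → out
[5] lift (1,4): star map gives -0.65685; window check -1.3 ≤ -0.65685 < -0.3 is true → IN Λ
[6] lift (4,13): star map gives -1.38478; window check -1.3 ≤ -1.38478 < -0.3 is false → out
[7] lift (23,-24): star map gives 32.94113; window check -1.3 ≤ 32.94113 < -0.3 is false → out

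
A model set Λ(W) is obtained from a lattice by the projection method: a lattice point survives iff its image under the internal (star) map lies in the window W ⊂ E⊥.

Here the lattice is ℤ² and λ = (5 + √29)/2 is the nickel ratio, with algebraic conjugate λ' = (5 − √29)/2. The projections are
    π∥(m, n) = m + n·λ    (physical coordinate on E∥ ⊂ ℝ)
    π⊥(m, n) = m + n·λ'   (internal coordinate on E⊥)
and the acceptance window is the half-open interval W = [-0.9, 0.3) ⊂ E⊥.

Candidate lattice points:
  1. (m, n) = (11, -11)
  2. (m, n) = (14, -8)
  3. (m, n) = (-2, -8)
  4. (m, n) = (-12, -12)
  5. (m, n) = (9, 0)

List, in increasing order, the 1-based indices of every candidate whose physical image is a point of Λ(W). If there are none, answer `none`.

Compute λ' = (5−√29)/2 = -0.192582, so π⊥(m,n) = m -0.192582·n.
[1] lift (11,-11): star map gives 13.118406; window check -0.9 ≤ 13.118406 < 0.3 is false → out
[2] lift (14,-8): star map gives 15.540659; window check -0.9 ≤ 15.540659 < 0.3 is false → out
[3] lift (-2,-8): star map gives -0.459341; window check -0.9 ≤ -0.459341 < 0.3 is true → IN Λ
[4] lift (-12,-12): star map gives -9.689011; window check -0.9 ≤ -9.689011 < 0.3 is false → out
[5] lift (9,0): star map gives 9.000000; window check -0.9 ≤ 9.000000 < 0.3 is false → out

3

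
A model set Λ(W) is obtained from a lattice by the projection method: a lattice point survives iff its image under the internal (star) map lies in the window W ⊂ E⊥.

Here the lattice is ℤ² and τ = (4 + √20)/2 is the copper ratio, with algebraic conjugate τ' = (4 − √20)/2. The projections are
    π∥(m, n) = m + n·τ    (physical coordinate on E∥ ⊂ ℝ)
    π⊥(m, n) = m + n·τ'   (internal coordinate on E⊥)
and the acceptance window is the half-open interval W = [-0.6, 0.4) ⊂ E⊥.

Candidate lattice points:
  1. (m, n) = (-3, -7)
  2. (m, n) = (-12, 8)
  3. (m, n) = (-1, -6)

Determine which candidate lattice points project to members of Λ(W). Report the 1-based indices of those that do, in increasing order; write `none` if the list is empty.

none

Compute τ' = (4−√20)/2 = -0.23607, so π⊥(m,n) = m -0.23607·n.
candidate 1: (m,n)=(-3,-7) → π∥ = -3-7·τ ≈ -32.65248, π⊥ = -3-7·τ' ≈ -1.34752 ∉ [-0.6, 0.4) ⇒ out
candidate 2: (m,n)=(-12,8) → π∥ = -12+8·τ ≈ 21.88854, π⊥ = -12+8·τ' ≈ -13.88854 ∉ [-0.6, 0.4) ⇒ out
candidate 3: (m,n)=(-1,-6) → π∥ = -1-6·τ ≈ -26.41641, π⊥ = -1-6·τ' ≈ 0.41641 ∉ [-0.6, 0.4) ⇒ out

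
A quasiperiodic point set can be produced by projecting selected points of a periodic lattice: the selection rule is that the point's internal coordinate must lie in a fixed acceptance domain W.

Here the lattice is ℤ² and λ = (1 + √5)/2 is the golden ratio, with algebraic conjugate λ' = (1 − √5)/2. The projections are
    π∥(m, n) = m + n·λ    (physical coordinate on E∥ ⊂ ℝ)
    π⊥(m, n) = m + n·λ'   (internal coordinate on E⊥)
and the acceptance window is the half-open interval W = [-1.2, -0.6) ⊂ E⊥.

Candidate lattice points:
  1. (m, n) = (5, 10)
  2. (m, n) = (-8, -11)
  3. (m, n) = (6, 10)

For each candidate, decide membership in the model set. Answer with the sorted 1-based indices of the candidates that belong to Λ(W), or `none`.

1

λ' = (1−√5)/2 ≈ -0.6180.
[1] lift (5,10): star map gives -1.1803; window check -1.2 ≤ -1.1803 < -0.6 is true → IN Λ
[2] lift (-8,-11): star map gives -1.2016; window check -1.2 ≤ -1.2016 < -0.6 is false → out
[3] lift (6,10): star map gives -0.1803; window check -1.2 ≤ -0.1803 < -0.6 is false → out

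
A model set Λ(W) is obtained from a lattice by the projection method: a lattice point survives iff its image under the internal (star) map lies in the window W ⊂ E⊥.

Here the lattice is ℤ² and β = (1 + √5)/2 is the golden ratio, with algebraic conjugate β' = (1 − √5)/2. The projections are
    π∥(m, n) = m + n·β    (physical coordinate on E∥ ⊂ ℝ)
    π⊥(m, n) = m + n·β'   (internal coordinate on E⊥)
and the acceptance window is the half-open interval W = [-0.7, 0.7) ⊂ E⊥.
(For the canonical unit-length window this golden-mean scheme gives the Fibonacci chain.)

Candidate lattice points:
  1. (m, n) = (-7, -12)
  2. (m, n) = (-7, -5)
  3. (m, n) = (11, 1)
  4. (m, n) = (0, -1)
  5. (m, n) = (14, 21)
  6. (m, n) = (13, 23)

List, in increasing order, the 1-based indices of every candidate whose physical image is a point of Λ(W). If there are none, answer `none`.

Numerically β ≈ 1.61803 and β' = −1/β ≈ -0.61803.
#1 (-7,-12): internal coord -7 + (-12)·β' = +0.41641; +0.41641 ∈ [-0.7, 0.7) → IN Λ
#2 (-7,-5): internal coord -7 + (-5)·β' = -3.90983; -3.90983 ∉ [-0.7, 0.7) → out
#3 (11,1): internal coord 11 + (1)·β' = +10.38197; +10.38197 ∉ [-0.7, 0.7) → out
#4 (0,-1): internal coord 0 + (-1)·β' = +0.61803; +0.61803 ∈ [-0.7, 0.7) → IN Λ
#5 (14,21): internal coord 14 + (21)·β' = +1.02129; +1.02129 ∉ [-0.7, 0.7) → out
#6 (13,23): internal coord 13 + (23)·β' = -1.21478; -1.21478 ∉ [-0.7, 0.7) → out

1, 4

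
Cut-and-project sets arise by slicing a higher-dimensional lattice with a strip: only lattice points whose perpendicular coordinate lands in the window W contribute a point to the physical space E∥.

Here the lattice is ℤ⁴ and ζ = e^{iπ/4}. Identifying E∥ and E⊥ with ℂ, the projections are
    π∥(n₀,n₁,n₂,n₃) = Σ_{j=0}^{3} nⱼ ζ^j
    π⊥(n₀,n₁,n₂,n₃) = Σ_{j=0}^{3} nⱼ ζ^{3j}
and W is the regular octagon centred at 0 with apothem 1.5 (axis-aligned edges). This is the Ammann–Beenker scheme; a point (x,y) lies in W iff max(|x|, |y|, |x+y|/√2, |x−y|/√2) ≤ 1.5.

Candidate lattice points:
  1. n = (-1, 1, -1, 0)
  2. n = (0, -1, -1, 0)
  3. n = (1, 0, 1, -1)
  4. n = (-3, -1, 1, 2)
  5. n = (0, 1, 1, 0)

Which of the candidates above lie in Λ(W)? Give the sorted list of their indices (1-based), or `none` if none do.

2, 4, 5

Internal map: ζ^{3j} for j=0..3 gives (1,0), (−√2/2,√2/2), (0,−1), (√2/2,√2/2).
candidate 1: n = (-1, 1, -1, 0) → π⊥ ≈ (-1.70711, +1.70711); max(|x|,|y|,|x±y|/√2) = 2.41421 > 1.5 ⇒ ∉ W
candidate 2: n = (0, -1, -1, 0) → π⊥ ≈ (+0.70711, +0.29289); max(|x|,|y|,|x±y|/√2) = 0.70711 ≤ 1.5 ⇒ ∈ W
candidate 3: n = (1, 0, 1, -1) → π⊥ ≈ (+0.29289, -1.70711); max(|x|,|y|,|x±y|/√2) = 1.70711 > 1.5 ⇒ ∉ W
candidate 4: n = (-3, -1, 1, 2) → π⊥ ≈ (-0.87868, -0.29289); max(|x|,|y|,|x±y|/√2) = 0.87868 ≤ 1.5 ⇒ ∈ W
candidate 5: n = (0, 1, 1, 0) → π⊥ ≈ (-0.70711, -0.29289); max(|x|,|y|,|x±y|/√2) = 0.70711 ≤ 1.5 ⇒ ∈ W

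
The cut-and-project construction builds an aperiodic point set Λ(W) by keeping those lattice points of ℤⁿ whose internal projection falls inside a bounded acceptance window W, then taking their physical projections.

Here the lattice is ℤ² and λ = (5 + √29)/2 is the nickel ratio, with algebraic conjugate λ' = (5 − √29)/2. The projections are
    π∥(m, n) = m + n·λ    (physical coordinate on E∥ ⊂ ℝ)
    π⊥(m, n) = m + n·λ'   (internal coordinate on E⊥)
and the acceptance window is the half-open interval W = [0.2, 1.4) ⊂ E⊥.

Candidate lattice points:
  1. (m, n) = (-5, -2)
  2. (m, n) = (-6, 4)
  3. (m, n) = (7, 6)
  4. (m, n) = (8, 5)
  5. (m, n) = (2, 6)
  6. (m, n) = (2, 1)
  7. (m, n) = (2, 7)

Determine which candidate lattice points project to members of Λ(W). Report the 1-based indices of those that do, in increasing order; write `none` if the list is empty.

Numerically λ ≈ 5.19258 and λ' = −1/λ ≈ -0.19258.
[1] lift (-5,-2): star map gives -4.61484; window check 0.2 ≤ -4.61484 < 1.4 is false → out
[2] lift (-6,4): star map gives -6.77033; window check 0.2 ≤ -6.77033 < 1.4 is false → out
[3] lift (7,6): star map gives 5.84451; window check 0.2 ≤ 5.84451 < 1.4 is false → out
[4] lift (8,5): star map gives 7.03709; window check 0.2 ≤ 7.03709 < 1.4 is false → out
[5] lift (2,6): star map gives 0.84451; window check 0.2 ≤ 0.84451 < 1.4 is true → IN Λ
[6] lift (2,1): star map gives 1.80742; window check 0.2 ≤ 1.80742 < 1.4 is false → out
[7] lift (2,7): star map gives 0.65192; window check 0.2 ≤ 0.65192 < 1.4 is true → IN Λ

5, 7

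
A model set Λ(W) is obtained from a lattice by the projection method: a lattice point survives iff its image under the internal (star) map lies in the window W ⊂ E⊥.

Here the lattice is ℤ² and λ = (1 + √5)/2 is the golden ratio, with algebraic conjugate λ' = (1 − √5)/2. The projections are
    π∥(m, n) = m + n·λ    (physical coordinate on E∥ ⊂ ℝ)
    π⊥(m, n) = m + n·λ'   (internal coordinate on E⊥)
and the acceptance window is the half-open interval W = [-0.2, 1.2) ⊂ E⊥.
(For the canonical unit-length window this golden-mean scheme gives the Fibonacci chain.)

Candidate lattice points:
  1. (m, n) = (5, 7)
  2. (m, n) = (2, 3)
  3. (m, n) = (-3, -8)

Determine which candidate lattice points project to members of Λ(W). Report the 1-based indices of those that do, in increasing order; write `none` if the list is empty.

1, 2

Numerically λ ≈ 1.61803 and λ' = −1/λ ≈ -0.61803.
#1 (5,7): internal coord 5 + (7)·λ' = +0.67376; +0.67376 ∈ [-0.2, 1.2) → IN Λ
#2 (2,3): internal coord 2 + (3)·λ' = +0.14590; +0.14590 ∈ [-0.2, 1.2) → IN Λ
#3 (-3,-8): internal coord -3 + (-8)·λ' = +1.94427; +1.94427 ∉ [-0.2, 1.2) → out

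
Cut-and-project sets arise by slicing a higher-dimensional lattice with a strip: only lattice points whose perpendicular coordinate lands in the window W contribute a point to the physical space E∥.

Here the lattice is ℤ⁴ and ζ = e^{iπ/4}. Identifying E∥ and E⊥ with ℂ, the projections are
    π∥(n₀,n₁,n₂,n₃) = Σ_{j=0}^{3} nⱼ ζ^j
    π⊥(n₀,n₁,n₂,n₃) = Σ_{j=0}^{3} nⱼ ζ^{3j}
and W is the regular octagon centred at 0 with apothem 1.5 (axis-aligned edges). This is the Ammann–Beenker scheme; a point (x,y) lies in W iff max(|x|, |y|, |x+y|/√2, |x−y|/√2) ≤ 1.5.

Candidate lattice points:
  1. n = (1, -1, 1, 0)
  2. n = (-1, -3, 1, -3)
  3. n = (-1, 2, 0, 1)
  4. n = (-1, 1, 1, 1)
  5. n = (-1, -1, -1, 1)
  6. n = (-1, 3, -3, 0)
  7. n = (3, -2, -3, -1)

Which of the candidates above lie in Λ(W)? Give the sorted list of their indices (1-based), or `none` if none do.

Internal map: ζ^{3j} for j=0..3 gives (1,0), (−√2/2,√2/2), (0,−1), (√2/2,√2/2).
candidate 1: n = (1, -1, 1, 0) → π⊥ ≈ (+1.70711, -1.70711); max(|x|,|y|,|x±y|/√2) = 2.41421 > 1.5 ⇒ ∉ W
candidate 2: n = (-1, -3, 1, -3) → π⊥ ≈ (-1.00000, -5.24264); max(|x|,|y|,|x±y|/√2) = 5.24264 > 1.5 ⇒ ∉ W
candidate 3: n = (-1, 2, 0, 1) → π⊥ ≈ (-1.70711, +2.12132); max(|x|,|y|,|x±y|/√2) = 2.70711 > 1.5 ⇒ ∉ W
candidate 4: n = (-1, 1, 1, 1) → π⊥ ≈ (-1.00000, +0.41421); max(|x|,|y|,|x±y|/√2) = 1.00000 ≤ 1.5 ⇒ ∈ W
candidate 5: n = (-1, -1, -1, 1) → π⊥ ≈ (+0.41421, +1.00000); max(|x|,|y|,|x±y|/√2) = 1.00000 ≤ 1.5 ⇒ ∈ W
candidate 6: n = (-1, 3, -3, 0) → π⊥ ≈ (-3.12132, +5.12132); max(|x|,|y|,|x±y|/√2) = 5.82843 > 1.5 ⇒ ∉ W
candidate 7: n = (3, -2, -3, -1) → π⊥ ≈ (+3.70711, +0.87868); max(|x|,|y|,|x±y|/√2) = 3.70711 > 1.5 ⇒ ∉ W

4, 5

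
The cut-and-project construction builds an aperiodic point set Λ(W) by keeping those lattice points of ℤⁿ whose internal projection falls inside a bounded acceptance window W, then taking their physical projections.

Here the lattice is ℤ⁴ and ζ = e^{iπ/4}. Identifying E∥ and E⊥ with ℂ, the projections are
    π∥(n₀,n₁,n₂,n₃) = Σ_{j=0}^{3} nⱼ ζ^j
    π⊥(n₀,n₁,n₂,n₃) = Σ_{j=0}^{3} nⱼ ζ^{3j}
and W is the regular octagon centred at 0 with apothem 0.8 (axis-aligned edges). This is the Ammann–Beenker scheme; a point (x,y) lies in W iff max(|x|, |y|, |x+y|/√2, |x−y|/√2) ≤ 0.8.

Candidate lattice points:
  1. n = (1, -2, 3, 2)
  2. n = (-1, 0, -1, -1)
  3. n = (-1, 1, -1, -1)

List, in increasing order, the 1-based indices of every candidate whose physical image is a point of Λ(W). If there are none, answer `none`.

none

Internal map: ζ^{3j} for j=0..3 gives (1,0), (−√2/2,√2/2), (0,−1), (√2/2,√2/2).
candidate 1: n = (1, -2, 3, 2) → π⊥ ≈ (+3.82843, -3.00000); max(|x|,|y|,|x±y|/√2) = 4.82843 > 0.8 ⇒ ∉ W
candidate 2: n = (-1, 0, -1, -1) → π⊥ ≈ (-1.70711, +0.29289); max(|x|,|y|,|x±y|/√2) = 1.70711 > 0.8 ⇒ ∉ W
candidate 3: n = (-1, 1, -1, -1) → π⊥ ≈ (-2.41421, +1.00000); max(|x|,|y|,|x±y|/√2) = 2.41421 > 0.8 ⇒ ∉ W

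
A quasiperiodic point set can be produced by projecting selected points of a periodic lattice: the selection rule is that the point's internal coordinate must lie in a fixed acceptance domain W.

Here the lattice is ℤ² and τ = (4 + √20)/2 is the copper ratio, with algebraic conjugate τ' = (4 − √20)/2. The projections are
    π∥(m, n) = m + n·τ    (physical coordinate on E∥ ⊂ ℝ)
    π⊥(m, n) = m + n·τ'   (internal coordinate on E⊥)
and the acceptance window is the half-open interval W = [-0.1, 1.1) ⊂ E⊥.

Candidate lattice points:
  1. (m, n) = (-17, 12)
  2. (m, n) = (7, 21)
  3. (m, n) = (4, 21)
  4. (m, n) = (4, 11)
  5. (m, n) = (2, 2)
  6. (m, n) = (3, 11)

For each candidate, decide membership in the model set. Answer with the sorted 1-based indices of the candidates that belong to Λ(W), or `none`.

τ' = (4−√20)/2 ≈ -0.23607.
[1] lift (-17,12): star map gives -19.83282; window check -0.1 ≤ -19.83282 < 1.1 is false → out
[2] lift (7,21): star map gives 2.04257; window check -0.1 ≤ 2.04257 < 1.1 is false → out
[3] lift (4,21): star map gives -0.95743; window check -0.1 ≤ -0.95743 < 1.1 is false → out
[4] lift (4,11): star map gives 1.40325; window check -0.1 ≤ 1.40325 < 1.1 is false → out
[5] lift (2,2): star map gives 1.52786; window check -0.1 ≤ 1.52786 < 1.1 is false → out
[6] lift (3,11): star map gives 0.40325; window check -0.1 ≤ 0.40325 < 1.1 is true → IN Λ

6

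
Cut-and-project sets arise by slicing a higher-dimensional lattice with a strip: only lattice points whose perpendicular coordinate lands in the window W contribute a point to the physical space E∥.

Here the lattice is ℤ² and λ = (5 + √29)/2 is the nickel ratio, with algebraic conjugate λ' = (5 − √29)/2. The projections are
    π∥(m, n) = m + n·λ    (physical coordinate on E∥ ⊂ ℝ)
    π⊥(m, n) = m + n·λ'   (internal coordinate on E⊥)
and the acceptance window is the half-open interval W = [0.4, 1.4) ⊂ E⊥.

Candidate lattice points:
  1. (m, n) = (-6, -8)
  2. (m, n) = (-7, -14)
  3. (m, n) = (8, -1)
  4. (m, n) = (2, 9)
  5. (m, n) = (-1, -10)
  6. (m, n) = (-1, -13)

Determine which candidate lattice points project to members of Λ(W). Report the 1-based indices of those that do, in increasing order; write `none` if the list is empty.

Numerically λ ≈ 5.19258 and λ' = −1/λ ≈ -0.19258.
[1] lift (-6,-8): star map gives -4.45934; window check 0.4 ≤ -4.45934 < 1.4 is false → out
[2] lift (-7,-14): star map gives -4.30385; window check 0.4 ≤ -4.30385 < 1.4 is false → out
[3] lift (8,-1): star map gives 8.19258; window check 0.4 ≤ 8.19258 < 1.4 is false → out
[4] lift (2,9): star map gives 0.26676; window check 0.4 ≤ 0.26676 < 1.4 is false → out
[5] lift (-1,-10): star map gives 0.92582; window check 0.4 ≤ 0.92582 < 1.4 is true → IN Λ
[6] lift (-1,-13): star map gives 1.50357; window check 0.4 ≤ 1.50357 < 1.4 is false → out

5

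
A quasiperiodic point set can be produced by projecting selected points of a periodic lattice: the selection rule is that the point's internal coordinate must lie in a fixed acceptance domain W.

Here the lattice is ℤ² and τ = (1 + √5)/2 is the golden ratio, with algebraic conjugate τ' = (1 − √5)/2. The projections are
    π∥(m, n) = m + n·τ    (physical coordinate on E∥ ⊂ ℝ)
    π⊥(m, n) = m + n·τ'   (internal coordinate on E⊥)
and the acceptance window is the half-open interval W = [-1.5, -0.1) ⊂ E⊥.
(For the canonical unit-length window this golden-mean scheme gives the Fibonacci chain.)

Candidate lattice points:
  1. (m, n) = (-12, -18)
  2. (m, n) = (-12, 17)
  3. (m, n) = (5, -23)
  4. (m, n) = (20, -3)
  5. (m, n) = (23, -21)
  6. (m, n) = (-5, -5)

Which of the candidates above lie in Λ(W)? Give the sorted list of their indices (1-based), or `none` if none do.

1

τ' = (1−√5)/2 ≈ -0.61803.
candidate 1: (m,n)=(-12,-18) → π∥ = -12-18·τ ≈ -41.12461, π⊥ = -12-18·τ' ≈ -0.87539 ∈ [-1.5, -0.1) ⇒ IN Λ
candidate 2: (m,n)=(-12,17) → π∥ = -12+17·τ ≈ 15.50658, π⊥ = -12+17·τ' ≈ -22.50658 ∉ [-1.5, -0.1) ⇒ out
candidate 3: (m,n)=(5,-23) → π∥ = 5-23·τ ≈ -32.21478, π⊥ = 5-23·τ' ≈ 19.21478 ∉ [-1.5, -0.1) ⇒ out
candidate 4: (m,n)=(20,-3) → π∥ = 20-3·τ ≈ 15.14590, π⊥ = 20-3·τ' ≈ 21.85410 ∉ [-1.5, -0.1) ⇒ out
candidate 5: (m,n)=(23,-21) → π∥ = 23-21·τ ≈ -10.97871, π⊥ = 23-21·τ' ≈ 35.97871 ∉ [-1.5, -0.1) ⇒ out
candidate 6: (m,n)=(-5,-5) → π∥ = -5-5·τ ≈ -13.09017, π⊥ = -5-5·τ' ≈ -1.90983 ∉ [-1.5, -0.1) ⇒ out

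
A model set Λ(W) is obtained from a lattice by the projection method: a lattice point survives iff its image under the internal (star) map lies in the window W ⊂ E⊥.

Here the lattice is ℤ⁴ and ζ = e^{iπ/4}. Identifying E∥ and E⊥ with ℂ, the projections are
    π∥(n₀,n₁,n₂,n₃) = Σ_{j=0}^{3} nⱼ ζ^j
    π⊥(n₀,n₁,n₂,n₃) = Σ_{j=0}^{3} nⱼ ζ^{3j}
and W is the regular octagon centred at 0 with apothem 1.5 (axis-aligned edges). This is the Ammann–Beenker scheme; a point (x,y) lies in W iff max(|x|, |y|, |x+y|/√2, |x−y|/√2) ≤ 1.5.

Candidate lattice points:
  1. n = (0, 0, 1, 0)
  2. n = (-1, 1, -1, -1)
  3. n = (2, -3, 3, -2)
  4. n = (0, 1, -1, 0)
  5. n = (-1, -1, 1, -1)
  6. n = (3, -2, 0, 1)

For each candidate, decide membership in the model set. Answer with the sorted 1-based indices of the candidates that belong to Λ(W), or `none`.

Internal map: ζ^{3j} for j=0..3 gives (1,0), (−√2/2,√2/2), (0,−1), (√2/2,√2/2).
candidate 1: n = (0, 0, 1, 0) → π⊥ ≈ (+0.00000, -1.00000); max(|x|,|y|,|x±y|/√2) = 1.00000 ≤ 1.5 ⇒ ∈ W
candidate 2: n = (-1, 1, -1, -1) → π⊥ ≈ (-2.41421, +1.00000); max(|x|,|y|,|x±y|/√2) = 2.41421 > 1.5 ⇒ ∉ W
candidate 3: n = (2, -3, 3, -2) → π⊥ ≈ (+2.70711, -6.53553); max(|x|,|y|,|x±y|/√2) = 6.53553 > 1.5 ⇒ ∉ W
candidate 4: n = (0, 1, -1, 0) → π⊥ ≈ (-0.70711, +1.70711); max(|x|,|y|,|x±y|/√2) = 1.70711 > 1.5 ⇒ ∉ W
candidate 5: n = (-1, -1, 1, -1) → π⊥ ≈ (-1.00000, -2.41421); max(|x|,|y|,|x±y|/√2) = 2.41421 > 1.5 ⇒ ∉ W
candidate 6: n = (3, -2, 0, 1) → π⊥ ≈ (+5.12132, -0.70711); max(|x|,|y|,|x±y|/√2) = 5.12132 > 1.5 ⇒ ∉ W

1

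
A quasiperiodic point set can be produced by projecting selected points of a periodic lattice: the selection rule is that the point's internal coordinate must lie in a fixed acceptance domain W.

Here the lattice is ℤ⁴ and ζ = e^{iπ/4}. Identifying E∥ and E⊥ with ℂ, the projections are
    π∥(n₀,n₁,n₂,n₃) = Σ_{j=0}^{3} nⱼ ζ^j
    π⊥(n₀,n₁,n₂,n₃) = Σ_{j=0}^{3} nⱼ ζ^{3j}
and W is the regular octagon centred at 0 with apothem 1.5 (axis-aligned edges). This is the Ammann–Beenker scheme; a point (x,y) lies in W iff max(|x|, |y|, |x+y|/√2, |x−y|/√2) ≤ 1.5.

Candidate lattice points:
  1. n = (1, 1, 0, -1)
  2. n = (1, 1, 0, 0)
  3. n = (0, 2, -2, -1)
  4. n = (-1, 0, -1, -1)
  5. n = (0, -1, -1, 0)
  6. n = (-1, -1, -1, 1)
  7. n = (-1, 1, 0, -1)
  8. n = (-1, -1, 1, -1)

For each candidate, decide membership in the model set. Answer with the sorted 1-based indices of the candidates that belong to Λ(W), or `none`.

1, 2, 5, 6

Internal map: ζ^{3j} for j=0..3 gives (1,0), (−√2/2,√2/2), (0,−1), (√2/2,√2/2).
candidate 1: n = (1, 1, 0, -1) → π⊥ ≈ (-0.41421, +0.00000); max(|x|,|y|,|x±y|/√2) = 0.41421 ≤ 1.5 ⇒ ∈ W
candidate 2: n = (1, 1, 0, 0) → π⊥ ≈ (+0.29289, +0.70711); max(|x|,|y|,|x±y|/√2) = 0.70711 ≤ 1.5 ⇒ ∈ W
candidate 3: n = (0, 2, -2, -1) → π⊥ ≈ (-2.12132, +2.70711); max(|x|,|y|,|x±y|/√2) = 3.41421 > 1.5 ⇒ ∉ W
candidate 4: n = (-1, 0, -1, -1) → π⊥ ≈ (-1.70711, +0.29289); max(|x|,|y|,|x±y|/√2) = 1.70711 > 1.5 ⇒ ∉ W
candidate 5: n = (0, -1, -1, 0) → π⊥ ≈ (+0.70711, +0.29289); max(|x|,|y|,|x±y|/√2) = 0.70711 ≤ 1.5 ⇒ ∈ W
candidate 6: n = (-1, -1, -1, 1) → π⊥ ≈ (+0.41421, +1.00000); max(|x|,|y|,|x±y|/√2) = 1.00000 ≤ 1.5 ⇒ ∈ W
candidate 7: n = (-1, 1, 0, -1) → π⊥ ≈ (-2.41421, +0.00000); max(|x|,|y|,|x±y|/√2) = 2.41421 > 1.5 ⇒ ∉ W
candidate 8: n = (-1, -1, 1, -1) → π⊥ ≈ (-1.00000, -2.41421); max(|x|,|y|,|x±y|/√2) = 2.41421 > 1.5 ⇒ ∉ W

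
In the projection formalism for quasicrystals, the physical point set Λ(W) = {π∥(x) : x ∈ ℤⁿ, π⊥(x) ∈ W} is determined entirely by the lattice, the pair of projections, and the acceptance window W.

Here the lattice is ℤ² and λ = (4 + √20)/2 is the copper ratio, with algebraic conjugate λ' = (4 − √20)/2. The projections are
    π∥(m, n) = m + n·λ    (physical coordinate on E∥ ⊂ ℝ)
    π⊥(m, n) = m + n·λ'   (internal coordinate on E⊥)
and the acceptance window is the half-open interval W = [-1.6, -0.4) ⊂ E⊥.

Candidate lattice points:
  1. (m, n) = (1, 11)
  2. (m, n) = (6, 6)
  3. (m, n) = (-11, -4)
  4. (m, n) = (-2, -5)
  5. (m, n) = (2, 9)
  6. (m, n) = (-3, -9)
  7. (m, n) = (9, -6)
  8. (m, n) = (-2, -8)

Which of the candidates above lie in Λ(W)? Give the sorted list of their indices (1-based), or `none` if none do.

1, 4, 6

Compute λ' = (4−√20)/2 = -0.236068, so π⊥(m,n) = m -0.236068·n.
#1 (1,11): internal coord 1 + (11)·λ' = -1.596748; -1.596748 ∈ [-1.6, -0.4) → IN Λ
#2 (6,6): internal coord 6 + (6)·λ' = +4.583592; +4.583592 ∉ [-1.6, -0.4) → out
#3 (-11,-4): internal coord -11 + (-4)·λ' = -10.055728; -10.055728 ∉ [-1.6, -0.4) → out
#4 (-2,-5): internal coord -2 + (-5)·λ' = -0.819660; -0.819660 ∈ [-1.6, -0.4) → IN Λ
#5 (2,9): internal coord 2 + (9)·λ' = -0.124612; -0.124612 ∉ [-1.6, -0.4) → out
#6 (-3,-9): internal coord -3 + (-9)·λ' = -0.875388; -0.875388 ∈ [-1.6, -0.4) → IN Λ
#7 (9,-6): internal coord 9 + (-6)·λ' = +10.416408; +10.416408 ∉ [-1.6, -0.4) → out
#8 (-2,-8): internal coord -2 + (-8)·λ' = -0.111456; -0.111456 ∉ [-1.6, -0.4) → out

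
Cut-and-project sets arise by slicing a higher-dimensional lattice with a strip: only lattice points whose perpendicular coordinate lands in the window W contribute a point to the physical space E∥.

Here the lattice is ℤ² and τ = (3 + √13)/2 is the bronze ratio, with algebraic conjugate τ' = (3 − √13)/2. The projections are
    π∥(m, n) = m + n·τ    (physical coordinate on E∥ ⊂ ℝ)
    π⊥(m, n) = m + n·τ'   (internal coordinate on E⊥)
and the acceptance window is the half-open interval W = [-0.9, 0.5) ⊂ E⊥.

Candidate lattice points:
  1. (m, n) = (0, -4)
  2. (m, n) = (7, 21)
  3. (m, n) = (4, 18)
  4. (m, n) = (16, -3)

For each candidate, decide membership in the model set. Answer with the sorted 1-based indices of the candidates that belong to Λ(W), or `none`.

τ' = (3−√13)/2 ≈ -0.302776.
#1 (0,-4): internal coord 0 + (-4)·τ' = +1.211103; +1.211103 ∉ [-0.9, 0.5) → out
#2 (7,21): internal coord 7 + (21)·τ' = +0.641712; +0.641712 ∉ [-0.9, 0.5) → out
#3 (4,18): internal coord 4 + (18)·τ' = -1.449961; -1.449961 ∉ [-0.9, 0.5) → out
#4 (16,-3): internal coord 16 + (-3)·τ' = +16.908327; +16.908327 ∉ [-0.9, 0.5) → out

none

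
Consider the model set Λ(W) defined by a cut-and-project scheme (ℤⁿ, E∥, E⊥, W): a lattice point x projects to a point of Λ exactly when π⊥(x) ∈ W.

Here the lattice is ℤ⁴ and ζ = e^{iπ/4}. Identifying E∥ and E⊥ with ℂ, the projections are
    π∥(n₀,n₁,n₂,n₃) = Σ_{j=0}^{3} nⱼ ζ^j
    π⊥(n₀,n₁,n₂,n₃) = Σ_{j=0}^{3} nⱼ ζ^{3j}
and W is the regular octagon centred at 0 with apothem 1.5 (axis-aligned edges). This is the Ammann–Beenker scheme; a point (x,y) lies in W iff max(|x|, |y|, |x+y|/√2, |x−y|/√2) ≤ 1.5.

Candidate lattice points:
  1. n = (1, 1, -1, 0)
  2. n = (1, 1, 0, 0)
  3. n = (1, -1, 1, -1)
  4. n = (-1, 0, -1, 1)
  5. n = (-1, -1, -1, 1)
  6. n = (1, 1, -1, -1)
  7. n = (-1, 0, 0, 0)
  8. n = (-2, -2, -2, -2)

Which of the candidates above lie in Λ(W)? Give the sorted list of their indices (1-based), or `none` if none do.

Internal map: ζ^{3j} for j=0..3 gives (1,0), (−√2/2,√2/2), (0,−1), (√2/2,√2/2).
candidate 1: n = (1, 1, -1, 0) → π⊥ ≈ (+0.2929, +1.7071); max(|x|,|y|,|x±y|/√2) = 1.7071 > 1.5 ⇒ ∉ W
candidate 2: n = (1, 1, 0, 0) → π⊥ ≈ (+0.2929, +0.7071); max(|x|,|y|,|x±y|/√2) = 0.7071 ≤ 1.5 ⇒ ∈ W
candidate 3: n = (1, -1, 1, -1) → π⊥ ≈ (+1.0000, -2.4142); max(|x|,|y|,|x±y|/√2) = 2.4142 > 1.5 ⇒ ∉ W
candidate 4: n = (-1, 0, -1, 1) → π⊥ ≈ (-0.2929, +1.7071); max(|x|,|y|,|x±y|/√2) = 1.7071 > 1.5 ⇒ ∉ W
candidate 5: n = (-1, -1, -1, 1) → π⊥ ≈ (+0.4142, +1.0000); max(|x|,|y|,|x±y|/√2) = 1.0000 ≤ 1.5 ⇒ ∈ W
candidate 6: n = (1, 1, -1, -1) → π⊥ ≈ (-0.4142, +1.0000); max(|x|,|y|,|x±y|/√2) = 1.0000 ≤ 1.5 ⇒ ∈ W
candidate 7: n = (-1, 0, 0, 0) → π⊥ ≈ (-1.0000, +0.0000); max(|x|,|y|,|x±y|/√2) = 1.0000 ≤ 1.5 ⇒ ∈ W
candidate 8: n = (-2, -2, -2, -2) → π⊥ ≈ (-2.0000, -0.8284); max(|x|,|y|,|x±y|/√2) = 2.0000 > 1.5 ⇒ ∉ W

2, 5, 6, 7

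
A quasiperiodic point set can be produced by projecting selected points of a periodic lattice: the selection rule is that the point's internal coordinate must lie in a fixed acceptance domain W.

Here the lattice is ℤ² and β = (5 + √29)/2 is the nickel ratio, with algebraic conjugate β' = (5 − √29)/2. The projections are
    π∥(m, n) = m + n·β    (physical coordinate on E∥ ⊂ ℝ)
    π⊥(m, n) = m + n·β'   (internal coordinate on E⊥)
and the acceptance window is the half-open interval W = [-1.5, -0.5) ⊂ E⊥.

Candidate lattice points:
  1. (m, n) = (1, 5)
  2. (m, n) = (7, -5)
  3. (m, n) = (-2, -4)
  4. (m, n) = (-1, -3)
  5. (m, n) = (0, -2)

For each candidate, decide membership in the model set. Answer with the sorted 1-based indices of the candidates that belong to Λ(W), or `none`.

Numerically β ≈ 5.19258 and β' = −1/β ≈ -0.19258.
[1] lift (1,5): star map gives 0.03709; window check -1.5 ≤ 0.03709 < -0.5 is false → out
[2] lift (7,-5): star map gives 7.96291; window check -1.5 ≤ 7.96291 < -0.5 is false → out
[3] lift (-2,-4): star map gives -1.22967; window check -1.5 ≤ -1.22967 < -0.5 is true → IN Λ
[4] lift (-1,-3): star map gives -0.42225; window check -1.5 ≤ -0.42225 < -0.5 is false → out
[5] lift (0,-2): star map gives 0.38516; window check -1.5 ≤ 0.38516 < -0.5 is false → out

3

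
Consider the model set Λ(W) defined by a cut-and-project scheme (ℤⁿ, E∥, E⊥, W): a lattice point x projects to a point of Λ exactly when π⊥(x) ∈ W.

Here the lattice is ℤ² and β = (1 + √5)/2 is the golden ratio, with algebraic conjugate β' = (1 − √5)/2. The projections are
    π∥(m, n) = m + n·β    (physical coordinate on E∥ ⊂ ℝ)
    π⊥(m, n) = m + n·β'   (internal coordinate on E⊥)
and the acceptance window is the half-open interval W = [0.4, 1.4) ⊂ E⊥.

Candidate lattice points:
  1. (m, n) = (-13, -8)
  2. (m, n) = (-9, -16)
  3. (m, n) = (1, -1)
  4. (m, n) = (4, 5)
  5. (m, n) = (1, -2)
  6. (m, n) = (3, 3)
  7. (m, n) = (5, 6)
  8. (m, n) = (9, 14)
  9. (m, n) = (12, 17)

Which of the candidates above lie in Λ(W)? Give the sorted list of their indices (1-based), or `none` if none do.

2, 4, 6, 7

Numerically β ≈ 1.6180 and β' = −1/β ≈ -0.6180.
candidate 1: (m,n)=(-13,-8) → π∥ = -13-8·β ≈ -25.9443, π⊥ = -13-8·β' ≈ -8.0557 ∉ [0.4, 1.4) ⇒ out
candidate 2: (m,n)=(-9,-16) → π∥ = -9-16·β ≈ -34.8885, π⊥ = -9-16·β' ≈ 0.8885 ∈ [0.4, 1.4) ⇒ IN Λ
candidate 3: (m,n)=(1,-1) → π∥ = 1-1·β ≈ -0.6180, π⊥ = 1-1·β' ≈ 1.6180 ∉ [0.4, 1.4) ⇒ out
candidate 4: (m,n)=(4,5) → π∥ = 4+5·β ≈ 12.0902, π⊥ = 4+5·β' ≈ 0.9098 ∈ [0.4, 1.4) ⇒ IN Λ
candidate 5: (m,n)=(1,-2) → π∥ = 1-2·β ≈ -2.2361, π⊥ = 1-2·β' ≈ 2.2361 ∉ [0.4, 1.4) ⇒ out
candidate 6: (m,n)=(3,3) → π∥ = 3+3·β ≈ 7.8541, π⊥ = 3+3·β' ≈ 1.1459 ∈ [0.4, 1.4) ⇒ IN Λ
candidate 7: (m,n)=(5,6) → π∥ = 5+6·β ≈ 14.7082, π⊥ = 5+6·β' ≈ 1.2918 ∈ [0.4, 1.4) ⇒ IN Λ
candidate 8: (m,n)=(9,14) → π∥ = 9+14·β ≈ 31.6525, π⊥ = 9+14·β' ≈ 0.3475 ∉ [0.4, 1.4) ⇒ out
candidate 9: (m,n)=(12,17) → π∥ = 12+17·β ≈ 39.5066, π⊥ = 12+17·β' ≈ 1.4934 ∉ [0.4, 1.4) ⇒ out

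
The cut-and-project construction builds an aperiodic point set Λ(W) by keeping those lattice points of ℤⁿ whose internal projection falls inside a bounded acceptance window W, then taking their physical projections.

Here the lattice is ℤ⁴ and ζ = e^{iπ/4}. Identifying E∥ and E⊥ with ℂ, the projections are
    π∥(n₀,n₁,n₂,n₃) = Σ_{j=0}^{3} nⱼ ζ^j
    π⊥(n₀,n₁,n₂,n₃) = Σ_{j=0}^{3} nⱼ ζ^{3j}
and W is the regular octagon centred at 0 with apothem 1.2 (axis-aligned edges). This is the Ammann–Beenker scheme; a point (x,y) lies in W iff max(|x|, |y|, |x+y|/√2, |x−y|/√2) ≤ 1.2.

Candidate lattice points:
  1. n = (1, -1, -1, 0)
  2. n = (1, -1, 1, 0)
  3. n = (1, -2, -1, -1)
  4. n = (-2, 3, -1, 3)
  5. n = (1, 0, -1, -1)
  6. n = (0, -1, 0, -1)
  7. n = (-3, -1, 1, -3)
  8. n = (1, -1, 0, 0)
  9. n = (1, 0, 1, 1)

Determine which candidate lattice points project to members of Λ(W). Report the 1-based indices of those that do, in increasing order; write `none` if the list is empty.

5

π⊥(n) = n₀ + n₁ζ³ + n₂ζ⁶ + n₃ζ⁹ where ζ = e^{iπ/4}.
#1 (1, -1, -1, 0): internal (1.70711, 0.29289); octagon support 1.70711 vs apothem 1.2 → ∉ W
#2 (1, -1, 1, 0): internal (1.70711, -1.70711); octagon support 2.41421 vs apothem 1.2 → ∉ W
#3 (1, -2, -1, -1): internal (1.70711, -1.12132); octagon support 2.00000 vs apothem 1.2 → ∉ W
#4 (-2, 3, -1, 3): internal (-2.00000, 5.24264); octagon support 5.24264 vs apothem 1.2 → ∉ W
#5 (1, 0, -1, -1): internal (0.29289, 0.29289); octagon support 0.41421 vs apothem 1.2 → ∈ W
#6 (0, -1, 0, -1): internal (0.00000, -1.41421); octagon support 1.41421 vs apothem 1.2 → ∉ W
#7 (-3, -1, 1, -3): internal (-4.41421, -3.82843); octagon support 5.82843 vs apothem 1.2 → ∉ W
#8 (1, -1, 0, 0): internal (1.70711, -0.70711); octagon support 1.70711 vs apothem 1.2 → ∉ W
#9 (1, 0, 1, 1): internal (1.70711, -0.29289); octagon support 1.70711 vs apothem 1.2 → ∉ W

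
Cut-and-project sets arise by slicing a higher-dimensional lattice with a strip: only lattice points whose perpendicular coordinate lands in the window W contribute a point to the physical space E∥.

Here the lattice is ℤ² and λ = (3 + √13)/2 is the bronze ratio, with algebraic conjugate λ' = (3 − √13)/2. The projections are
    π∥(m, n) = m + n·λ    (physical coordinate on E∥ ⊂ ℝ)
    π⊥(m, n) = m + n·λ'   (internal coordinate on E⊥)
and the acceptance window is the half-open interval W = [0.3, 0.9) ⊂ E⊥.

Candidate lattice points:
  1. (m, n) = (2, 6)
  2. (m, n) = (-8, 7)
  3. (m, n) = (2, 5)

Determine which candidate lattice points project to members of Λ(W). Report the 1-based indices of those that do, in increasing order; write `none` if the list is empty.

λ' = (3−√13)/2 ≈ -0.30278.
#1 (2,6): internal coord 2 + (6)·λ' = +0.18335; +0.18335 ∉ [0.3, 0.9) → out
#2 (-8,7): internal coord -8 + (7)·λ' = -10.11943; -10.11943 ∉ [0.3, 0.9) → out
#3 (2,5): internal coord 2 + (5)·λ' = +0.48612; +0.48612 ∈ [0.3, 0.9) → IN Λ

3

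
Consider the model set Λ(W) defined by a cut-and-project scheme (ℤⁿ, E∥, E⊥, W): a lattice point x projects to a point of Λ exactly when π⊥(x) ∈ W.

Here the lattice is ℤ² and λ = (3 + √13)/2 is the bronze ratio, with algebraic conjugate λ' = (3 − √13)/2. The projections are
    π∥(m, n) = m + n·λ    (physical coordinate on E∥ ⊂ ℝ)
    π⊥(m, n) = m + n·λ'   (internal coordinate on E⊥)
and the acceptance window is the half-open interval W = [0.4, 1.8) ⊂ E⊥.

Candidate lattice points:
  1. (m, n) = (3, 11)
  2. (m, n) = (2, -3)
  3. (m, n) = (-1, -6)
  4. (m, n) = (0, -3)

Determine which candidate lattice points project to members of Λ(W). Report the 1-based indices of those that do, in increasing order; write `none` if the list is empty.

3, 4

Compute λ' = (3−√13)/2 = -0.3028, so π⊥(m,n) = m -0.3028·n.
#1 (3,11): internal coord 3 + (11)·λ' = -0.3305; -0.3305 ∉ [0.4, 1.8) → out
#2 (2,-3): internal coord 2 + (-3)·λ' = +2.9083; +2.9083 ∉ [0.4, 1.8) → out
#3 (-1,-6): internal coord -1 + (-6)·λ' = +0.8167; +0.8167 ∈ [0.4, 1.8) → IN Λ
#4 (0,-3): internal coord 0 + (-3)·λ' = +0.9083; +0.9083 ∈ [0.4, 1.8) → IN Λ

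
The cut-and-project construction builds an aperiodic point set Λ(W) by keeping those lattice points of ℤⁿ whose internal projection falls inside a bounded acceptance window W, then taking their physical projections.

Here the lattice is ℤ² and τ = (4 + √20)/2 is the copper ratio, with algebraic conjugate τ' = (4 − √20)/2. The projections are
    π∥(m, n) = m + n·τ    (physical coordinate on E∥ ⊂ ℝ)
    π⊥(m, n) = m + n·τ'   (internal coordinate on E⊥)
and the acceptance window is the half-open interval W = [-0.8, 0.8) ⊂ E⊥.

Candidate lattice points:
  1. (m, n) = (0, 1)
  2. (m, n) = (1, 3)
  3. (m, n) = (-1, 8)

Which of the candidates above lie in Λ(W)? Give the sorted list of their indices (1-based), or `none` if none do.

1, 2

τ' = (4−√20)/2 ≈ -0.2361.
candidate 1: (m,n)=(0,1) → π∥ = 0+1·τ ≈ 4.2361, π⊥ = 0+1·τ' ≈ -0.2361 ∈ [-0.8, 0.8) ⇒ IN Λ
candidate 2: (m,n)=(1,3) → π∥ = 1+3·τ ≈ 13.7082, π⊥ = 1+3·τ' ≈ 0.2918 ∈ [-0.8, 0.8) ⇒ IN Λ
candidate 3: (m,n)=(-1,8) → π∥ = -1+8·τ ≈ 32.8885, π⊥ = -1+8·τ' ≈ -2.8885 ∉ [-0.8, 0.8) ⇒ out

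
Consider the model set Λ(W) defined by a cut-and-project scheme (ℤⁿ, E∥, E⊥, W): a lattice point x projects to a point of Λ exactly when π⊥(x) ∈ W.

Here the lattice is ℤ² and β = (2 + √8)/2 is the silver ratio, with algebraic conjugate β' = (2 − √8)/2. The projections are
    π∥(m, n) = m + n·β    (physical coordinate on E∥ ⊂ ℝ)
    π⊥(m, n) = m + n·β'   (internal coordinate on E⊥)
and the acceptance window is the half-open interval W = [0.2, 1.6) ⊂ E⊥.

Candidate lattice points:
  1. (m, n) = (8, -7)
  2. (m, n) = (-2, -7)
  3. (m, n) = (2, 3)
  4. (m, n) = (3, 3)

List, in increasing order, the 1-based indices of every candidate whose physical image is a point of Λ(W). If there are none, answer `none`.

Numerically β ≈ 2.414214 and β' = −1/β ≈ -0.414214.
#1 (8,-7): internal coord 8 + (-7)·β' = +10.899495; +10.899495 ∉ [0.2, 1.6) → out
#2 (-2,-7): internal coord -2 + (-7)·β' = +0.899495; +0.899495 ∈ [0.2, 1.6) → IN Λ
#3 (2,3): internal coord 2 + (3)·β' = +0.757359; +0.757359 ∈ [0.2, 1.6) → IN Λ
#4 (3,3): internal coord 3 + (3)·β' = +1.757359; +1.757359 ∉ [0.2, 1.6) → out

2, 3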